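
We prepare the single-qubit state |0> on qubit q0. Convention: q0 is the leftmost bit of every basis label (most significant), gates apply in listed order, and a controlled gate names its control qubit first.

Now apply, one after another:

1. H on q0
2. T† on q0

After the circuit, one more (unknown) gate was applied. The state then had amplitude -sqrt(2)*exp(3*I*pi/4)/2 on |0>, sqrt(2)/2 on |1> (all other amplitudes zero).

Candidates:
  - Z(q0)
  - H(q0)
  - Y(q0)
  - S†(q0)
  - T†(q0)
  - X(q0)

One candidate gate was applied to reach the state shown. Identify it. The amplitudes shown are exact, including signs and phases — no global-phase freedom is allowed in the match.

The unique candidate consistent with the amplitudes is X(q0).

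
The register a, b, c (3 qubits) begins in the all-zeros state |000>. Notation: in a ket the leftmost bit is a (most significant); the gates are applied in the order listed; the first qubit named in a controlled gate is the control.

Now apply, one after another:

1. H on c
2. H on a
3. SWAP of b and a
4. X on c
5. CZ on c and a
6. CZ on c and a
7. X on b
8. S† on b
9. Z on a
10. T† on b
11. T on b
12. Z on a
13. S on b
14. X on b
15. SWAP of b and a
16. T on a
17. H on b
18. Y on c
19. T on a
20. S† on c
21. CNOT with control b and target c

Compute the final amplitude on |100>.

The amplitude on |100> is sqrt(2)/4. Key observation: gates 7-14 undo each other exactly, leaving only the rest of the circuit to track.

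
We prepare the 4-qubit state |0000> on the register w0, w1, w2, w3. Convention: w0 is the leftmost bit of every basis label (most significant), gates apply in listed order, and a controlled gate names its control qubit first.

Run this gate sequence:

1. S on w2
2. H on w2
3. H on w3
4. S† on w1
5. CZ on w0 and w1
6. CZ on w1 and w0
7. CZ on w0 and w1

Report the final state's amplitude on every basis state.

The final amplitudes are 1/2 on |0000>, 1/2 on |0001>, 1/2 on |0010>, 1/2 on |0011>, and 0 on every other basis state.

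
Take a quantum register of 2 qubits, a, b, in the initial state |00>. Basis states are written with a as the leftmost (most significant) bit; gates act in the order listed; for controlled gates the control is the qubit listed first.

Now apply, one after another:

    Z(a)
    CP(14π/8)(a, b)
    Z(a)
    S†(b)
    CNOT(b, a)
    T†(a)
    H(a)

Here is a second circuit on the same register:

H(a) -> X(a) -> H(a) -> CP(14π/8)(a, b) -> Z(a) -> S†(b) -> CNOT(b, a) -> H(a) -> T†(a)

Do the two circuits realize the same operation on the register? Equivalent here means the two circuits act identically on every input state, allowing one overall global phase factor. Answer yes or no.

No: there is an input state on which the two circuits produce genuinely different outputs (not merely differing by a phase).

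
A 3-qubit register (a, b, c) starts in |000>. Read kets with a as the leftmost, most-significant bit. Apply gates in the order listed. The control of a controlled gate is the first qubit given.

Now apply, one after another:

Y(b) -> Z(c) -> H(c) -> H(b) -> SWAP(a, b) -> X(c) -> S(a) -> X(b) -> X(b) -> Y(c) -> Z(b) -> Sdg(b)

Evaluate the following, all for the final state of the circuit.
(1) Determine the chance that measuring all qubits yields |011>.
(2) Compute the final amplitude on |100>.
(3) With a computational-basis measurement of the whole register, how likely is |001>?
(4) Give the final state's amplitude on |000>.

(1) A full measurement returns |011> with probability 0.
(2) The amplitude on |100> is -I/2.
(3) A full measurement returns |001> with probability 1/4.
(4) The final state's coefficient on |000> equals 1/2.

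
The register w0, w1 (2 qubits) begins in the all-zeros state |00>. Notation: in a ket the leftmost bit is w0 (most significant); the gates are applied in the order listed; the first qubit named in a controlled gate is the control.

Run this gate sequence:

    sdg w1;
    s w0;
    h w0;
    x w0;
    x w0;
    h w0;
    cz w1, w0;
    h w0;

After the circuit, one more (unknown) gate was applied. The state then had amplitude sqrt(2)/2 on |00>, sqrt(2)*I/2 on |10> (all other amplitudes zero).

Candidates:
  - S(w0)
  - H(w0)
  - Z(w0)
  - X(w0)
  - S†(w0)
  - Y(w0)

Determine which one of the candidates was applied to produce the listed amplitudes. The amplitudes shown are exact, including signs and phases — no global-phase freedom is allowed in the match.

The unique candidate consistent with the amplitudes is S(w0). Key observation: the block from step 3 through step 6 cancels to the identity and can be dropped.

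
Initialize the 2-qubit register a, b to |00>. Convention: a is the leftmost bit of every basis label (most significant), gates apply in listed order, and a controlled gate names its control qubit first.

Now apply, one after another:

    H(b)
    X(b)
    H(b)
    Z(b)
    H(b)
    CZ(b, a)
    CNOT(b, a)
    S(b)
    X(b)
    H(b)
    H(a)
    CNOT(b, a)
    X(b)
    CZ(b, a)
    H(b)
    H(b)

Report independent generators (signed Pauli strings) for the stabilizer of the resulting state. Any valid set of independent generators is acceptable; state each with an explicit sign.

The stabilizer group can be generated by -YZ, -ZX, among other valid generating sets. Key observation: steps 1-4 multiply out to the identity, so the circuit reduces to the remaining gates.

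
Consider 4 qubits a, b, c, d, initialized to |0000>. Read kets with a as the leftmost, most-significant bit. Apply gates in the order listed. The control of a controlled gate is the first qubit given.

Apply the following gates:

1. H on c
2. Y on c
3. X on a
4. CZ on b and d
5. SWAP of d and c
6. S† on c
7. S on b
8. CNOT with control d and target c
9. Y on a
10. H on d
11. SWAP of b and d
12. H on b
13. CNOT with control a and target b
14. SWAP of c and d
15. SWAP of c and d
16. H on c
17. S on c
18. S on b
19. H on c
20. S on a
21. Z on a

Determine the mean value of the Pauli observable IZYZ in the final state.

In the final state, IZYZ has expectation -1.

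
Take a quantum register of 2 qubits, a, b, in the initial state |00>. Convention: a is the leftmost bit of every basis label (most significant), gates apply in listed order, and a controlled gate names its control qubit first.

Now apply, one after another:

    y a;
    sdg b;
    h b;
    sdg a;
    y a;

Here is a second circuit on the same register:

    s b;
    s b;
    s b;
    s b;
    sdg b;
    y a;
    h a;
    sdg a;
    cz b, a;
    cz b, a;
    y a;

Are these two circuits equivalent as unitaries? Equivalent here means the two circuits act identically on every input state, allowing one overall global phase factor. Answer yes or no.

No — the two circuits implement different unitaries, even allowing a global phase.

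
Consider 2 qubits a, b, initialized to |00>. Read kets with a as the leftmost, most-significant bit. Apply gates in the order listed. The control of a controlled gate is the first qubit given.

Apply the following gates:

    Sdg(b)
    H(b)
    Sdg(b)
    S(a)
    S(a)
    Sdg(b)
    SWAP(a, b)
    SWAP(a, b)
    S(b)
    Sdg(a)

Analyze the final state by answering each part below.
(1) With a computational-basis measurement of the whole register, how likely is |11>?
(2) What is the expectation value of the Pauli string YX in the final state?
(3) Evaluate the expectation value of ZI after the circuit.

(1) A full measurement returns |11> with probability 0. Key observation: the block from step 5 through step 10 cancels to the identity and can be dropped.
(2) In the final state, YX has expectation 0.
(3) The observable ZI averages to 1.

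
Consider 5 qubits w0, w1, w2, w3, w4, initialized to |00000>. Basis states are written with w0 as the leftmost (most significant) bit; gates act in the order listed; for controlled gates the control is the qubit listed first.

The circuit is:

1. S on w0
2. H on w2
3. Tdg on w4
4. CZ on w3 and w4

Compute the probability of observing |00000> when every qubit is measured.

The probability of measuring |00000> is 1/2.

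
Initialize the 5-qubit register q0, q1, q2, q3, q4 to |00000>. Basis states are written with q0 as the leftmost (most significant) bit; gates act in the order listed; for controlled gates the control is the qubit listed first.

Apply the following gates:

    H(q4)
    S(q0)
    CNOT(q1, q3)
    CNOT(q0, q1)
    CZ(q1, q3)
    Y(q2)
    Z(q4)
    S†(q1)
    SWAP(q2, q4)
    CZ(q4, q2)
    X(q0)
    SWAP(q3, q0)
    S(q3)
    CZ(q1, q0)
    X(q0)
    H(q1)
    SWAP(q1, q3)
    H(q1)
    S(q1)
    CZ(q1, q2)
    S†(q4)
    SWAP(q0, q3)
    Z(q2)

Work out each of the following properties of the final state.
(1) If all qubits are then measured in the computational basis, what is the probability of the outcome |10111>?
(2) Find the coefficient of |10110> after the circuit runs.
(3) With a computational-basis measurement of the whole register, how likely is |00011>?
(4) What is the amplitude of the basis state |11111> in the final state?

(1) A full measurement returns |10111> with probability 1/8.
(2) The final state's coefficient on |10110> equals 0.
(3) A full measurement returns |00011> with probability 1/8.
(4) |11111> carries amplitude sqrt(2)/4 in the final state.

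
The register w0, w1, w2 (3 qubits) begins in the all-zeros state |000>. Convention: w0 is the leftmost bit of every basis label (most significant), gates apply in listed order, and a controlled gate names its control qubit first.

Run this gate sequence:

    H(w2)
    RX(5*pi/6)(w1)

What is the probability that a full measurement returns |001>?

A full measurement returns |001> with probability 1/4 - sqrt(3)/8.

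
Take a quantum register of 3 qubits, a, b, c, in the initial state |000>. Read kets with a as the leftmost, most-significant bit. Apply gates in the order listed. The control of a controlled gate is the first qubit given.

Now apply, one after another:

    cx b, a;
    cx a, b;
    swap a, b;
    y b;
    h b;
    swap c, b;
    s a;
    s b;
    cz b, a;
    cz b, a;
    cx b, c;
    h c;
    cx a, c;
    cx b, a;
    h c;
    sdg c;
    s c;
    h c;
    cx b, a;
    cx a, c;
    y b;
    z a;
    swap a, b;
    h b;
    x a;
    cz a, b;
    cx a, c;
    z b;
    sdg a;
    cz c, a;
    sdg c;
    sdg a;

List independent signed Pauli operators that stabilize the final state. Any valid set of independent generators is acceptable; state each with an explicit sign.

The final state is stabilized by the group generated by -IXI, +ZII, -IIZ; other independent generating sets are equally valid. Key observation: steps 13-20 multiply out to the identity, so the circuit reduces to the remaining gates.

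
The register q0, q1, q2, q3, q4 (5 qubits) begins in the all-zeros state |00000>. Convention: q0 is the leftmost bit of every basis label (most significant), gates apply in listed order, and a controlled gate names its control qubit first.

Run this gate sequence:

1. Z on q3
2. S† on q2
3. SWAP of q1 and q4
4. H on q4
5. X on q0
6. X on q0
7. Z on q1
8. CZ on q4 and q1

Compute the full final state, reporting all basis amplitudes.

The resulting statevector has amplitude sqrt(2)/2 on |00000>, sqrt(2)/2 on |00001>, and 0 on every other basis state. Key observation: steps 5-6 multiply out to the identity, so the circuit reduces to the remaining gates.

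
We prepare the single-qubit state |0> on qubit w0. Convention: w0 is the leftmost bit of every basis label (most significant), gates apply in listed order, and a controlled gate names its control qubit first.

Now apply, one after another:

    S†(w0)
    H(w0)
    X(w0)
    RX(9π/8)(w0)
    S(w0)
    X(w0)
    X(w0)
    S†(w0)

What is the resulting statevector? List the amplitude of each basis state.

The final amplitudes are -sqrt(2)*(sin(pi/16) + I*cos(pi/16))/2 on |0>, -sqrt(2)*(sin(pi/16) + I*cos(pi/16))/2 on |1>.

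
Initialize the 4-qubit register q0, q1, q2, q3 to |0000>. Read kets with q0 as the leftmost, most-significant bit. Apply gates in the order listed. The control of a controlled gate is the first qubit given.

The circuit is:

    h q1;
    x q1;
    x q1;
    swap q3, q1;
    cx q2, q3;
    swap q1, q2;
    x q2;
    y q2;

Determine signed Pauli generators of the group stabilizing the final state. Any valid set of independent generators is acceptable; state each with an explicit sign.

One valid set of independent stabilizer generators is +IIIX, +ZIII, +IZII, +IIZI (any independent generating set of the same group is equally correct).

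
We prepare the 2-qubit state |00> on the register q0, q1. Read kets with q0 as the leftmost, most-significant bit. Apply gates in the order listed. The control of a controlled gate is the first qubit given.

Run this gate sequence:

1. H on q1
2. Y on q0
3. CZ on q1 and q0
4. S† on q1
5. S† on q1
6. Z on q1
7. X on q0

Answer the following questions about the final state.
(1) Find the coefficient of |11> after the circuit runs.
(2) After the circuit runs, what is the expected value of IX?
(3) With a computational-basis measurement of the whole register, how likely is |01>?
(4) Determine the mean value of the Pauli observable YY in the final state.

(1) The amplitude on |11> is 0.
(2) The observable IX averages to -1.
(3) The probability of measuring |01> is 1/2.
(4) In the final state, YY has expectation 0.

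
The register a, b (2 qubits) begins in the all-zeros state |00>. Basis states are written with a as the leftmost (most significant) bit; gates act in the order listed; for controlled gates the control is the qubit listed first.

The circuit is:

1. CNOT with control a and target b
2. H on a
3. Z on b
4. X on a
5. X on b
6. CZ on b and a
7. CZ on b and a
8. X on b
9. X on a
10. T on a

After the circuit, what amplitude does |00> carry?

|00> carries amplitude sqrt(2)/2 in the final state.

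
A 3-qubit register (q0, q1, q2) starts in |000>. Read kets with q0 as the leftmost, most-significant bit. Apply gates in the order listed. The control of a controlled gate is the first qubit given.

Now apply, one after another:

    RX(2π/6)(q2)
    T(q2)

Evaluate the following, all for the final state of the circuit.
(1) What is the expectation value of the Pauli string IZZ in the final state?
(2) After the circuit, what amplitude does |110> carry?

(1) The observable IZZ averages to 1/2.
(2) The final state's coefficient on |110> equals 0.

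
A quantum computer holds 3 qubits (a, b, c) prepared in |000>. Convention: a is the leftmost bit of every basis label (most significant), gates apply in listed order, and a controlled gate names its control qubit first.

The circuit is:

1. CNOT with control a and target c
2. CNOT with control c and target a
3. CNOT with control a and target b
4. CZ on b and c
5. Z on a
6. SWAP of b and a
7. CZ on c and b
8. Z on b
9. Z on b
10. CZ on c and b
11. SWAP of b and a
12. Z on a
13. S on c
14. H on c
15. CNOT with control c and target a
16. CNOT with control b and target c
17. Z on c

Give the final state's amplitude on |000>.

|000> carries amplitude sqrt(2)/2 in the final state.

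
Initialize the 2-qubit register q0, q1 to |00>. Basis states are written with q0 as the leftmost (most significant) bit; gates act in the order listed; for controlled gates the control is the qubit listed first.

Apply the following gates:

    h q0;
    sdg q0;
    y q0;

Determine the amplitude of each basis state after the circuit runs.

The resulting statevector has amplitude -sqrt(2)/2 on |00>, 0 on |01>, sqrt(2)*I/2 on |10>, 0 on |11>.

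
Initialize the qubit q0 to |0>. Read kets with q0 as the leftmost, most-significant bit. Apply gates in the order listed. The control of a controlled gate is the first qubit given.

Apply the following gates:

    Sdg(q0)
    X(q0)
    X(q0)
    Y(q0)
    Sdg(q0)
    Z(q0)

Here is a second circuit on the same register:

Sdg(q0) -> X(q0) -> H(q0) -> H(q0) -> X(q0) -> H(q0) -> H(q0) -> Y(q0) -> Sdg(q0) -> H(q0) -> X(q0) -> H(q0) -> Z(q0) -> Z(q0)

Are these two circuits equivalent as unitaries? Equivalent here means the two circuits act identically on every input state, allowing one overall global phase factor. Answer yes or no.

Yes: on every input state the two circuits agree up to one overall phase factor.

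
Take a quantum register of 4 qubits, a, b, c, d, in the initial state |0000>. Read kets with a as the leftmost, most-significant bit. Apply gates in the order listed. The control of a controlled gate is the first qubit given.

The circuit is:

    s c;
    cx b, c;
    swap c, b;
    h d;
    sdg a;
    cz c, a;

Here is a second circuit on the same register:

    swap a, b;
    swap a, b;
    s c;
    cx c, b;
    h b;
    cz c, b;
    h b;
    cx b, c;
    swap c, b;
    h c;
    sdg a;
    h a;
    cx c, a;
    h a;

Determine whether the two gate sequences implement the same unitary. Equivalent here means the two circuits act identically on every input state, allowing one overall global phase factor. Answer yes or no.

No: there is an input state on which the two circuits produce genuinely different outputs (not merely differing by a phase).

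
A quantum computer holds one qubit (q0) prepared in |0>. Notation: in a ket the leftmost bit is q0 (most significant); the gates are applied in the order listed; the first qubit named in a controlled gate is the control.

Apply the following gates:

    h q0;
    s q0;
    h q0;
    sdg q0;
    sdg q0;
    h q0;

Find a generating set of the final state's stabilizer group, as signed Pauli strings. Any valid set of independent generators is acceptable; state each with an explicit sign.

The stabilizer group can be generated by -Y, among other valid generating sets.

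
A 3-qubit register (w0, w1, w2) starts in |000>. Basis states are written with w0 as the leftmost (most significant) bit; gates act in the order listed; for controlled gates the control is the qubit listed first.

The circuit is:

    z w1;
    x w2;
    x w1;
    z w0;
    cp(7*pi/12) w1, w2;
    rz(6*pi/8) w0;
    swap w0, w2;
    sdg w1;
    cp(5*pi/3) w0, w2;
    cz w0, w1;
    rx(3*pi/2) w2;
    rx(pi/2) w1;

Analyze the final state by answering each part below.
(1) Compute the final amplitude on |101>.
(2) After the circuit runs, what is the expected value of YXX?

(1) The final state's coefficient on |101> equals -exp(17*I*pi/24)/2.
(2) In the final state, YXX has expectation 0.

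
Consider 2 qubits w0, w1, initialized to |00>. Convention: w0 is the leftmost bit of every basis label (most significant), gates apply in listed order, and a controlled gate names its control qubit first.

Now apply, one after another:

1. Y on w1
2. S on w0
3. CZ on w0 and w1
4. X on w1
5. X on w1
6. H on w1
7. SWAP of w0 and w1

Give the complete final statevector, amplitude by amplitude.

The resulting statevector has amplitude sqrt(2)*I/2 on |00>, 0 on |01>, -sqrt(2)*I/2 on |10>, 0 on |11>. Key observation: steps 4-5 multiply out to the identity, so the circuit reduces to the remaining gates.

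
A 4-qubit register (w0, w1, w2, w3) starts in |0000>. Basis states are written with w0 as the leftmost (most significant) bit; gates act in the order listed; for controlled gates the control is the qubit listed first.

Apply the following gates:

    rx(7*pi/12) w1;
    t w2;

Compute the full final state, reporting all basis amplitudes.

The resulting statevector has amplitude -sqrt(2 - sqrt(2))/4 + sqrt(3*sqrt(2) + 6)/4 on |0000>, -I*sqrt(sqrt(2) + 2)/4 - I*sqrt(6 - 3*sqrt(2))/4 on |0100>, and 0 on every other basis state.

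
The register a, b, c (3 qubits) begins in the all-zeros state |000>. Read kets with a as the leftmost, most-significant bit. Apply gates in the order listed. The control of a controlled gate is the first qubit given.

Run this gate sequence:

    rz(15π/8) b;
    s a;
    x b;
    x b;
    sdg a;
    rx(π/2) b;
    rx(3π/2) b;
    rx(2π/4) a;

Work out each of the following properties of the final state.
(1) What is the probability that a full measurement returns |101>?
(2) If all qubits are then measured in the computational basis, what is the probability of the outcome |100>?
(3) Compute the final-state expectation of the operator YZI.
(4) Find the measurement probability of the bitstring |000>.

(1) Outcome |101> occurs with probability 0.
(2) The probability of measuring |100> is 1/2.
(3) The observable YZI averages to -1.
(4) A full measurement returns |000> with probability 1/2.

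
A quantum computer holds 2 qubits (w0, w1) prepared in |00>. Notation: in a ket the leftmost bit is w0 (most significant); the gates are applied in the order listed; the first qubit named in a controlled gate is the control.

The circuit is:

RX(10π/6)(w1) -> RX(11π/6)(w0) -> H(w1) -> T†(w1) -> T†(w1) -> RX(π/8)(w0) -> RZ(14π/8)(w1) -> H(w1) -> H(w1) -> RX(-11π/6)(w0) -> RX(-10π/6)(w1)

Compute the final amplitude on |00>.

|00> carries amplitude sqrt(6)*I*exp(-7*I*pi/8)*cos(pi/16)/8 + 3*sqrt(2)*exp(-7*I*pi/8)*cos(pi/16)/8 + sqrt(2)*I*exp(7*I*pi/8)*cos(pi/16)/8 - sqrt(6)*exp(7*I*pi/8)*cos(pi/16)/8 in the final state.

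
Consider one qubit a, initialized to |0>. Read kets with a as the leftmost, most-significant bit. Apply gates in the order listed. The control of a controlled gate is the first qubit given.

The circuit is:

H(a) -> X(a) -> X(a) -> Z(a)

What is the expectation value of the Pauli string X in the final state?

In the final state, X has expectation -1. Key observation: gates 2-3 undo each other exactly, leaving only the rest of the circuit to track.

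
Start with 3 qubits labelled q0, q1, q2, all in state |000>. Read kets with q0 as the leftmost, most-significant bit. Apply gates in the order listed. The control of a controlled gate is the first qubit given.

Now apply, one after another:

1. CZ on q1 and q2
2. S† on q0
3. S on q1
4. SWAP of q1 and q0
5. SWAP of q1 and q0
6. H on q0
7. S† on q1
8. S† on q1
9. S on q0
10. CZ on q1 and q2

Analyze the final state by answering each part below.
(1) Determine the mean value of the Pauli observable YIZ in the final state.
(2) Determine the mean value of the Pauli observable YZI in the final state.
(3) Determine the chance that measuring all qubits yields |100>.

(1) The expectation value of YIZ is 1.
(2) In the final state, YZI has expectation 1.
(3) A full measurement returns |100> with probability 1/2.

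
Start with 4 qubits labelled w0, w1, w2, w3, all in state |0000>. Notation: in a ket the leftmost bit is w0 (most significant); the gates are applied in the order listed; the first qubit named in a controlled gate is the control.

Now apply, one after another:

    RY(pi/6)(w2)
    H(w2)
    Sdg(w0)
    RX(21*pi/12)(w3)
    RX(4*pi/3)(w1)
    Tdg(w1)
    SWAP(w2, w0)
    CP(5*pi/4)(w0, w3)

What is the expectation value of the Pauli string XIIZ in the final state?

In the final state, XIIZ has expectation sqrt(3)/8 + sqrt(6)/4.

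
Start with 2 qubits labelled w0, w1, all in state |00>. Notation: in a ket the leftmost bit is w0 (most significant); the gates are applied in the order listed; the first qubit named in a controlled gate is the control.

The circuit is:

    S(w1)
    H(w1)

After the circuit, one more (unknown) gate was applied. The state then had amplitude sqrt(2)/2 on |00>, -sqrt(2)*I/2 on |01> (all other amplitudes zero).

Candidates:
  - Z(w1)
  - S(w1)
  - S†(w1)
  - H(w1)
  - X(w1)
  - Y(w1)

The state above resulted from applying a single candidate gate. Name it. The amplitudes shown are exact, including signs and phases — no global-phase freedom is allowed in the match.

It was S†(w1) that produced the state shown.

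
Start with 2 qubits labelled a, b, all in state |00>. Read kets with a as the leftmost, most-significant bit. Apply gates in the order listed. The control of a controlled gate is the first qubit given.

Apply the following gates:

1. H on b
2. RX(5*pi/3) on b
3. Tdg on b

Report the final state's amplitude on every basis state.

After the circuit, the state carries amplitude -sqrt(6)/4 - sqrt(2)*I/4 on |00>, (sqrt(6) + sqrt(2)*I)*exp(3*I*pi/4)/4 on |01>, 0 on |10>, 0 on |11>.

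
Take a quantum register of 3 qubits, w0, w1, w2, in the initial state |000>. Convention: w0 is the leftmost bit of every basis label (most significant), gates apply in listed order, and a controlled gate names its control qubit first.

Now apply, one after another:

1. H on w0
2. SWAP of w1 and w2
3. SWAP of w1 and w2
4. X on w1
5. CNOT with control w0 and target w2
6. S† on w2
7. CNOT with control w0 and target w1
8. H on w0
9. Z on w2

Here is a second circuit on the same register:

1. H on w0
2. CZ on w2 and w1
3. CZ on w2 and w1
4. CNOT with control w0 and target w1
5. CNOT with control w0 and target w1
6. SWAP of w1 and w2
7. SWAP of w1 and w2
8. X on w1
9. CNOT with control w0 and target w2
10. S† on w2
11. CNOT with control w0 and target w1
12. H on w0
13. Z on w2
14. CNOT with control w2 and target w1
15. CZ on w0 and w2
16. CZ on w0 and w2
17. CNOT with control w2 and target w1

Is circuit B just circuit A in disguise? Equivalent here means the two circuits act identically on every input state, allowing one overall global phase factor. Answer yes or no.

Yes — the two circuits implement the same unitary up to a global phase.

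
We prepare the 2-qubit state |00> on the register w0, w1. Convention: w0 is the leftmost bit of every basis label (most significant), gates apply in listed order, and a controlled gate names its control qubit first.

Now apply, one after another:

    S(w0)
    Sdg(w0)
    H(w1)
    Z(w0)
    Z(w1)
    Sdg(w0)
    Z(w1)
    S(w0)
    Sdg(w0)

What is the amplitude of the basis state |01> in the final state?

|01> carries amplitude sqrt(2)/2 in the final state.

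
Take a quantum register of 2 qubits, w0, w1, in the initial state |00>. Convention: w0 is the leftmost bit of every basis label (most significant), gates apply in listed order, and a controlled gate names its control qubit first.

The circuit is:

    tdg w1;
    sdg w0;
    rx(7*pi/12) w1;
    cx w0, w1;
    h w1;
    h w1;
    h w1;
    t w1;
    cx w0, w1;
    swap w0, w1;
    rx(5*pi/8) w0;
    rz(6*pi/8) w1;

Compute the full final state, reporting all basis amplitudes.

The final amplitudes are -sqrt(6)*I*sqrt(sqrt(2)/4 + 1/2)*exp(-I*pi/8)*sin(5*pi/16)/4 + sqrt(6)*sqrt(sqrt(2)/4 + 1/2)*exp(-3*I*pi/8)*cos(5*pi/16)/4 + sqrt(2)*sqrt(sqrt(2)/4 + 1/2)*exp(-I*pi/8)*sin(5*pi/16)/4 + sqrt(6)*sqrt(1/2 - sqrt(2)/4)*exp(-I*pi/8)*sin(5*pi/16)/4 - sqrt(2)*I*sqrt(sqrt(2)/4 + 1/2)*exp(-3*I*pi/8)*cos(5*pi/16)/4 - sqrt(6)*I*sqrt(1/2 - sqrt(2)/4)*exp(-3*I*pi/8)*cos(5*pi/16)/4 - sqrt(2)*sqrt(1/2 - sqrt(2)/4)*exp(-3*I*pi/8)*cos(5*pi/16)/4 + sqrt(2)*I*sqrt(1/2 - sqrt(2)/4)*exp(-I*pi/8)*sin(5*pi/16)/4 on |00>, 0 on |01>, -sqrt(6)*I*sqrt(sqrt(2)/4 + 1/2)*exp(-3*I*pi/8)*sin(5*pi/16)/4 + sqrt(6)*sqrt(sqrt(2)/4 + 1/2)*exp(-I*pi/8)*cos(5*pi/16)/4 - sqrt(2)*sqrt(1/2 - sqrt(2)/4)*exp(-I*pi/8)*cos(5*pi/16)/4 + sqrt(2)*I*sqrt(1/2 - sqrt(2)/4)*exp(-3*I*pi/8)*sin(5*pi/16)/4 + sqrt(6)*I*sqrt(1/2 - sqrt(2)/4)*exp(-I*pi/8)*cos(5*pi/16)/4 + sqrt(2)*I*sqrt(sqrt(2)/4 + 1/2)*exp(-I*pi/8)*cos(5*pi/16)/4 - sqrt(6)*sqrt(1/2 - sqrt(2)/4)*exp(-3*I*pi/8)*sin(5*pi/16)/4 - sqrt(2)*sqrt(sqrt(2)/4 + 1/2)*exp(-3*I*pi/8)*sin(5*pi/16)/4 on |10>, 0 on |11>.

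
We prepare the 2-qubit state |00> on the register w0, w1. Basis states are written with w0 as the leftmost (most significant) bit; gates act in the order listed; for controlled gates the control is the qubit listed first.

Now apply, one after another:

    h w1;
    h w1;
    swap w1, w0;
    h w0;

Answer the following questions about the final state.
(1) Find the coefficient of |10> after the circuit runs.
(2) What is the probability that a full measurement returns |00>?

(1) |10> carries amplitude sqrt(2)/2 in the final state.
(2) The probability of measuring |00> is 1/2.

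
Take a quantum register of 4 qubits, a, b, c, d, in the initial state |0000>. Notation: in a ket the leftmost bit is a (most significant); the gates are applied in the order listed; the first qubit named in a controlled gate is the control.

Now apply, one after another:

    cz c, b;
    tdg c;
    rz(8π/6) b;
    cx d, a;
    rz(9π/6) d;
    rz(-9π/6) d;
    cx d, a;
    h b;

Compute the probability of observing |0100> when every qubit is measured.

A full measurement returns |0100> with probability 1/2. Key observation: the block from step 4 through step 7 cancels to the identity and can be dropped.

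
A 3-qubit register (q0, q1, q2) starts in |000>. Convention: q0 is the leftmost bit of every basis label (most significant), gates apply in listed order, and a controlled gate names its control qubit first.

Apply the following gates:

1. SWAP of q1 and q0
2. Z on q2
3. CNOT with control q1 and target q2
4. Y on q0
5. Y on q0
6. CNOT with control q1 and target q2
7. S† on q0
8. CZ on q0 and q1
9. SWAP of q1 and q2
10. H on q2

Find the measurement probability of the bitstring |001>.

The probability of measuring |001> is 1/2. Key observation: steps 3-6 multiply out to the identity, so the circuit reduces to the remaining gates.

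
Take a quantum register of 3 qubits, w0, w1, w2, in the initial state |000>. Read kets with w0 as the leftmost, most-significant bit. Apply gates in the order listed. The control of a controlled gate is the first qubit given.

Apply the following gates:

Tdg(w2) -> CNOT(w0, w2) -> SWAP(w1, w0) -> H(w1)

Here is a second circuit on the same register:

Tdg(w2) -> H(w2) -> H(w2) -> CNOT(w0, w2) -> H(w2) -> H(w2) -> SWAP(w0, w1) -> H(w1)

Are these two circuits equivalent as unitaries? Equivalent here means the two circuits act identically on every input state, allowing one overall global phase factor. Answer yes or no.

Yes — the two circuits implement the same unitary up to a global phase.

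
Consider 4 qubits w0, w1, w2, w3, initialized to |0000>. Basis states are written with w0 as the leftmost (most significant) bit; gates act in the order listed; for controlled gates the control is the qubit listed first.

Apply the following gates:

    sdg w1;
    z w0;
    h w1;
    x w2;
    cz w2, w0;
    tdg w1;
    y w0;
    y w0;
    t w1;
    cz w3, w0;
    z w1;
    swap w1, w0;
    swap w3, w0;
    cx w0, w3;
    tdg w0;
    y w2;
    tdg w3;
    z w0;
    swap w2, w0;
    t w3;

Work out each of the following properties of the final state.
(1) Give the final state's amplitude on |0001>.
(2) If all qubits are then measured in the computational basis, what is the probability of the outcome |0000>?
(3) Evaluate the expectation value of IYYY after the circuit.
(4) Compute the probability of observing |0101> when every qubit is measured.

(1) The final state's coefficient on |0001> equals sqrt(2)*I/2. Key observation: the block from step 6 through step 9 cancels to the identity and can be dropped.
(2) Outcome |0000> occurs with probability 1/2.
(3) The expectation value of IYYY is 0.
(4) Outcome |0101> occurs with probability 0.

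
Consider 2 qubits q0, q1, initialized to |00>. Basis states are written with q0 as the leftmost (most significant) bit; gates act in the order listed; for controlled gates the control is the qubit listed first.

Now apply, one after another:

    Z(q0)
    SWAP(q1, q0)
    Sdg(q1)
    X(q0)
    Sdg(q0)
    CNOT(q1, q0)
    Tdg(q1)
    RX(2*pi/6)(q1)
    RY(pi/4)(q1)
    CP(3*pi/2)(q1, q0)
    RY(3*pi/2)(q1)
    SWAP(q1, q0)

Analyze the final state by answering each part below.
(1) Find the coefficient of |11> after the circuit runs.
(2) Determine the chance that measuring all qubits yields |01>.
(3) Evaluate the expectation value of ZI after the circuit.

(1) The final state's coefficient on |11> equals sqrt(4 - 2*sqrt(2))/8 + sqrt(12 - 6*sqrt(2))/8 - I*sqrt(6*sqrt(2) + 12)/8 - I*sqrt(2*sqrt(2) + 4)/8.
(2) A full measurement returns |01> with probability 1/2 - sqrt(3)/4.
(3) The observable ZI averages to -sqrt(3)/2.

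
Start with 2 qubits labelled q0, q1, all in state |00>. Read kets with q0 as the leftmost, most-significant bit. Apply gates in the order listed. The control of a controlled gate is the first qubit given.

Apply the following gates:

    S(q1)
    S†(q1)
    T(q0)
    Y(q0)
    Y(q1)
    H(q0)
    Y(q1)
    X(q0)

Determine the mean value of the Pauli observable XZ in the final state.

The observable XZ averages to -1. Key observation: gates 1-2 undo each other exactly, leaving only the rest of the circuit to track.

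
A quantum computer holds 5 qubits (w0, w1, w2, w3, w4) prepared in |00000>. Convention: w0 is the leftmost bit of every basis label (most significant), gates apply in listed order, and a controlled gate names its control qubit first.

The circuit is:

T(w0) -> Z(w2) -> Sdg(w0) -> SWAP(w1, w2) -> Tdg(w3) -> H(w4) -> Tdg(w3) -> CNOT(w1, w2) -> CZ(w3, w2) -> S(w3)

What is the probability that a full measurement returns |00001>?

A full measurement returns |00001> with probability 1/2.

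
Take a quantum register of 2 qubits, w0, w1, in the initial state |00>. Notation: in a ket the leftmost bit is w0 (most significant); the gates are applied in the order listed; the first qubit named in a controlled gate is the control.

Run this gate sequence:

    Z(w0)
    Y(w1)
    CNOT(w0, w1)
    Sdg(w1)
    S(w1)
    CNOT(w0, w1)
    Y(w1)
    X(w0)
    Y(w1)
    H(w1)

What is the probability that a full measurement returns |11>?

The probability of measuring |11> is 1/2.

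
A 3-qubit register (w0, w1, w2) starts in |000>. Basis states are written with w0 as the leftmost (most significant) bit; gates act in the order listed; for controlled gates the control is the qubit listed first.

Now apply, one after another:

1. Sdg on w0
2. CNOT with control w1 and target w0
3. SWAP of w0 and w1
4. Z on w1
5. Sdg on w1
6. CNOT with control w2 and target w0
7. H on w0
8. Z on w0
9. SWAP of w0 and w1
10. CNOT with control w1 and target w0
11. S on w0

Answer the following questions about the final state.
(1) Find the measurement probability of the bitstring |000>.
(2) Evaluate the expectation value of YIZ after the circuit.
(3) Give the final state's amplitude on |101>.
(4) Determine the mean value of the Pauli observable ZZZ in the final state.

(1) The probability of measuring |000> is 1/2.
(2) In the final state, YIZ has expectation 0.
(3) The final state's coefficient on |101> equals 0.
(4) The observable ZZZ averages to 1.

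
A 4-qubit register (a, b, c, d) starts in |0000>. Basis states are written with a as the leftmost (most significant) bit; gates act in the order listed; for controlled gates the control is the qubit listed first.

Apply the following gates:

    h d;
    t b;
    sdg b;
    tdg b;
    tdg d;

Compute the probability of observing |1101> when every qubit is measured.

Outcome |1101> occurs with probability 0.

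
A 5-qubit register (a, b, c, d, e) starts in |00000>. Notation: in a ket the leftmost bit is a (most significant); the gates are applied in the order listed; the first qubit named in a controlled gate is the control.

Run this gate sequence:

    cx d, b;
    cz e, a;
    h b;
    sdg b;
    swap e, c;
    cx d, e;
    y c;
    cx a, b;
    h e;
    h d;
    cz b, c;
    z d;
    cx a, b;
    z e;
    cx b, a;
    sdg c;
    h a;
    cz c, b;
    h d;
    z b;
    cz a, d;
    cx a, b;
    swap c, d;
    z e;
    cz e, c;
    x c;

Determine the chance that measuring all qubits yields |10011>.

Outcome |10011> occurs with probability 1/8.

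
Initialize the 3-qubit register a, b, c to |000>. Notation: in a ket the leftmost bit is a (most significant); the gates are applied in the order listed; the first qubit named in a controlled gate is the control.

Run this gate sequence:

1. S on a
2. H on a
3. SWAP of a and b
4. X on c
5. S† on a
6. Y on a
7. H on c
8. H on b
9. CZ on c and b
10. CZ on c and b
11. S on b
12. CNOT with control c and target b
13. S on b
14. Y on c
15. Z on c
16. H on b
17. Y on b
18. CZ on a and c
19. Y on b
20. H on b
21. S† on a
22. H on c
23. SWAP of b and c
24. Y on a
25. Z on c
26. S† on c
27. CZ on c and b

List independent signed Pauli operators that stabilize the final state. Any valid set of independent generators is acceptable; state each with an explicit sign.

The final state is stabilized by the group generated by -IXI, -IIX, +ZII; other independent generating sets are equally valid. Key observation: gates 9-10 undo each other exactly, leaving only the rest of the circuit to track.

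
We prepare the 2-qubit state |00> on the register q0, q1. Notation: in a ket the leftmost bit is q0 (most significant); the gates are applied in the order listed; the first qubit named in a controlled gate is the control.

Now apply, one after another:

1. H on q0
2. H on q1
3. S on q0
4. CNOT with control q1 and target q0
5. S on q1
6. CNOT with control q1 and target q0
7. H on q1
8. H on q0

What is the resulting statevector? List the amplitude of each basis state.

After the circuit, the state carries amplitude I/2 on |00>, 1/2 on |01>, 1/2 on |10>, -I/2 on |11>.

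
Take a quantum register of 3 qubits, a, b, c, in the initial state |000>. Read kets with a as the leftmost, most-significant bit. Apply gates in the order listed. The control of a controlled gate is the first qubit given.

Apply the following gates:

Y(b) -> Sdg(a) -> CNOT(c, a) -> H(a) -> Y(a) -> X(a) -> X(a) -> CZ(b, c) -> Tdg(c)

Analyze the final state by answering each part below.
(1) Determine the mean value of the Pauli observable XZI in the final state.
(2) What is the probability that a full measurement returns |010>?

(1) The observable XZI averages to 1. Key observation: the block from step 6 through step 7 cancels to the identity and can be dropped.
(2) Outcome |010> occurs with probability 1/2.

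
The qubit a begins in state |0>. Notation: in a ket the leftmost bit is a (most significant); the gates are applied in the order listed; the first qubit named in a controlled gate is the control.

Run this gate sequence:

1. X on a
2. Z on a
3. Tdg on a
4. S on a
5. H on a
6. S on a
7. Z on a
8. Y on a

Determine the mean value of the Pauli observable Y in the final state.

The expectation value of Y is 1.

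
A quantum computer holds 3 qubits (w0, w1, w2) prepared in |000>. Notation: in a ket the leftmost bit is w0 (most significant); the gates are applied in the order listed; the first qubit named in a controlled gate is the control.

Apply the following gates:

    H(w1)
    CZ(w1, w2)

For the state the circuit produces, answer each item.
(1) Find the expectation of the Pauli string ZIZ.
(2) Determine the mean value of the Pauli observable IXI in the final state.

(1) The expectation value of ZIZ is 1.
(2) The expectation value of IXI is 1.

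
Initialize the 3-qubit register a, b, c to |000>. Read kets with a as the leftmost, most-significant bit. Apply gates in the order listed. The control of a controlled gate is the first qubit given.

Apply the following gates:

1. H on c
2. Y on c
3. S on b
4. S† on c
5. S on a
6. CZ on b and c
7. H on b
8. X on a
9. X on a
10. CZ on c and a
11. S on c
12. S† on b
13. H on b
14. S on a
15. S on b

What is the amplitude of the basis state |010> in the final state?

|010> carries amplitude sqrt(2)*(1 + I)/4 in the final state.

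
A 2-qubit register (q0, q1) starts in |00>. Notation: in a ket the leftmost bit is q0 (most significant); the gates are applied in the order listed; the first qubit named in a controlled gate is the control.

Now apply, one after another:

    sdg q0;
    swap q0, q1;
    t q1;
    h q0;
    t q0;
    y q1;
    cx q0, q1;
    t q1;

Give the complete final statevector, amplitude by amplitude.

The resulting statevector has amplitude 0 on |00>, sqrt(2)*exp(3*I*pi/4)/2 on |01>, sqrt(2)*exp(3*I*pi/4)/2 on |10>, 0 on |11>.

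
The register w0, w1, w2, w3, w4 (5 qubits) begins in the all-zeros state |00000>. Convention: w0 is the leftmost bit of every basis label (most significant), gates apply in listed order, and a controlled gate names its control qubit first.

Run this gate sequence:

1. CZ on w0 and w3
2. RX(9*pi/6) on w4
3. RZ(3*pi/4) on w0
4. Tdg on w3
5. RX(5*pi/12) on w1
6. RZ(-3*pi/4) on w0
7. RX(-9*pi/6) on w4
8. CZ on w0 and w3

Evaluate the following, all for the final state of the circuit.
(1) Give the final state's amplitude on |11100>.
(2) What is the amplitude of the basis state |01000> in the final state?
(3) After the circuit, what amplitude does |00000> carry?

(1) The final state's coefficient on |11100> equals 0.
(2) The final state's coefficient on |01000> equals -I*sqrt(3*sqrt(2) + 6)/4 + I*sqrt(2 - sqrt(2))/4.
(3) The amplitude on |00000> is sqrt(6 - 3*sqrt(2))/4 + sqrt(sqrt(2) + 2)/4.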